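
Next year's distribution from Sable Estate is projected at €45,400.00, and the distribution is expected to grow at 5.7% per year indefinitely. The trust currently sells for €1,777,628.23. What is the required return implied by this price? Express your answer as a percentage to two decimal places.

P = D₁/(r − g) ⇒ r = D₁/P + g = €45,400.0000/€1,777,628.23 + 0.057 = 0.025540 + 0.057 = 0.082540

8.25%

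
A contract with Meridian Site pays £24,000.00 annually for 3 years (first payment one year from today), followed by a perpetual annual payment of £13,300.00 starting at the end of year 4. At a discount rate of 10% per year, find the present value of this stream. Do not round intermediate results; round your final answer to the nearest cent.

£159609.32

PV of 3-year annuity: £24,000.00 × [1 − (1+0.1)^−3] / 0.1 = 59684.44778
Perpetuity value at year 3: £13,300.00 / 0.1 = 133000.00000
PV of perpetuity: 133000.00000 / (1+0.1)^3 = 99924.86852
Total PV = 59684.44778 + 99924.86852 = 159609.31630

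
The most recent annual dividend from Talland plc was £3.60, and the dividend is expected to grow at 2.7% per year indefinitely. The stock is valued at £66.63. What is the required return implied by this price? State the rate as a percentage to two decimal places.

8.25%

D₁ = £3.60 × 1.027 = £3.6972
P = D₁/(r − g) ⇒ r = D₁/P + g = £3.6972/£66.63 + 0.027 = 0.055489 + 0.027 = 0.082489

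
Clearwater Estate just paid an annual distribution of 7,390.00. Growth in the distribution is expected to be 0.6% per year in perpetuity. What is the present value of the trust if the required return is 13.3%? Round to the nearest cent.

D₁ = D₀ × (1 + g) = 7,390.00 × 1.006 = 7,434.3400
Growing perpetuity: P = D₁ / (r − g) = 7,434.3400 / (0.133 − 0.006) = 58,538.11

58538.11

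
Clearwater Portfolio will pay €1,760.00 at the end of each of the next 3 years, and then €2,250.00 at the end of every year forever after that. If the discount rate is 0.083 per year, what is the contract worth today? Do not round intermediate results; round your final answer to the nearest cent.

€25852.46

PV of 3-year annuity: €1,760.00 × [1 − (1+0.083)^−3] / 0.083 = 4511.24993
Perpetuity value at year 3: €2,250.00 / 0.083 = 27108.43373
PV of perpetuity: 27108.43373 / (1+0.083)^3 = 21341.21081
Total PV = 4511.24993 + 21341.21081 = 25852.46074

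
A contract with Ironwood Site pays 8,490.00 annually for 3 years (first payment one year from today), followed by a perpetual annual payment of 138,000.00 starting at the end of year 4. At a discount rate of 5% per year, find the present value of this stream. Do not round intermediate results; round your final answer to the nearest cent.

PV of 3-year annuity: 8,490.00 × [1 − (1+0.05)^−3] / 0.05 = 23120.37577
Perpetuity value at year 3: 138,000.00 / 0.05 = 2760000.00000
PV of perpetuity: 2760000.00000 / (1+0.05)^3 = 2384191.77195
Total PV = 23120.37577 + 2384191.77195 = 2407312.14772

2407312.15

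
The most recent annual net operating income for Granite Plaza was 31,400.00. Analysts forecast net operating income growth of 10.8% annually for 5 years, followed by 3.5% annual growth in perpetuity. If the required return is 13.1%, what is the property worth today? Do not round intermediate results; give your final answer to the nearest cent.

453158.77

D_1 = 34791.20000
D_2 = 38548.64960
D_3 = 42711.90376
D_4 = 47324.78936
D_5 = 52435.86661
Terminal value at year 5: TV = D_5×(1+g_2)/(r−g_2) = 54271.12195/0.096 = 565324.18693
P_0 = D_1/(1+r)^1 + D_2/(1+r)^2 + D_3/(1+r)^3 + D_4/(1+r)^4 + D_5/(1+r)^5 + TV/(1+r)^5
    = 30761.45004 + 30135.88563 + 29523.04269 + 28922.66251 + 28334.49165 + 305481.23814 = 453158.77066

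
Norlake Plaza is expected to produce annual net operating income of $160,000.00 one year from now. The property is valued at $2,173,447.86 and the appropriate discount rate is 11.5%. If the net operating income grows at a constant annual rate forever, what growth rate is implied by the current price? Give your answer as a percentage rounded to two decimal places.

4.14%

P = D₁/(r−g) ⇒ g = r − D₁/P = 0.115 − $160,000.00/$2,173,447.86 = 0.041384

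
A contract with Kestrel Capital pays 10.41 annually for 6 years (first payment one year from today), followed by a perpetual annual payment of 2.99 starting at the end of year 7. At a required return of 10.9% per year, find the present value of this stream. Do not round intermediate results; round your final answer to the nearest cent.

PV of 6-year annuity: 10.41 × [1 − (1+0.109)^−6] / 0.109 = 44.16706
Perpetuity value at year 6: 2.99 / 0.109 = 27.43119
PV of perpetuity: 27.43119 / (1+0.109)^6 = 14.74536
Total PV = 44.16706 + 14.74536 = 58.91242

58.91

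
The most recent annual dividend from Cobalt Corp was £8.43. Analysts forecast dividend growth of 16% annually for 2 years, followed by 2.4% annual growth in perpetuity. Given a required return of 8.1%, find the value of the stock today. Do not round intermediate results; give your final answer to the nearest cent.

D_1 = 9.77880
D_2 = 11.34341
Terminal value at year 2: TV = D_2×(1+g_2)/(r−g_2) = 11.61565/0.057 = 203.78333
P_0 = D_1/(1+r)^1 + D_2/(1+r)^2 + TV/(1+r)^2
    = 9.04607 + 9.70716 + 174.38827 = 193.14150

£193.14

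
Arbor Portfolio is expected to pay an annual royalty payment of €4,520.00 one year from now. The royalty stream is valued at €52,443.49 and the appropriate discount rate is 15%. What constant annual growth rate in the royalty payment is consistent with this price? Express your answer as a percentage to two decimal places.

6.38%

P = D₁/(r−g) ⇒ g = r − D₁/P = 0.15 − €4,520.00/€52,443.49 = 0.063812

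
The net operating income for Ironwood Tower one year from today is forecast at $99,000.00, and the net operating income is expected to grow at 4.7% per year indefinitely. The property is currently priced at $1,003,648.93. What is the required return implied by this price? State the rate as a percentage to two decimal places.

P = D₁/(r − g) ⇒ r = D₁/P + g = $99,000.0000/$1,003,648.93 + 0.047 = 0.098640 + 0.047 = 0.145640

14.56%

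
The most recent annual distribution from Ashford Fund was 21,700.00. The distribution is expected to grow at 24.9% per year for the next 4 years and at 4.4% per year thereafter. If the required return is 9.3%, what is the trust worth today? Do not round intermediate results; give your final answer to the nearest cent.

910892.33

D_1 = 27103.30000
D_2 = 33852.02170
D_3 = 42281.17510
D_4 = 52809.18770
Terminal value at year 4: TV = D_4×(1+g_2)/(r−g_2) = 55132.79196/0.049 = 1125159.01965
P_0 = D_1/(1+r)^1 + D_2/(1+r)^2 + D_3/(1+r)^3 + D_4/(1+r)^4 + TV/(1+r)^4
    = 24797.16377 + 28336.37470 + 32380.72461 + 37002.31019 + 788375.75187 = 910892.32514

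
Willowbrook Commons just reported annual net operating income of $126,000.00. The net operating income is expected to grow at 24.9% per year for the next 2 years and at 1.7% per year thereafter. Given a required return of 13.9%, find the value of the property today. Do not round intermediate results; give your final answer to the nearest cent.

D_1 = 157374.00000
D_2 = 196560.12600
Terminal value at year 2: TV = D_2×(1+g_2)/(r−g_2) = 199901.64814/0.122 = 1638538.09952
P_0 = D_1/(1+r)^1 + D_2/(1+r)^2 + TV/(1+r)^2
    = 138168.56892 + 151512.32887 + 1263016.70868 = 1552697.60647

$1552697.61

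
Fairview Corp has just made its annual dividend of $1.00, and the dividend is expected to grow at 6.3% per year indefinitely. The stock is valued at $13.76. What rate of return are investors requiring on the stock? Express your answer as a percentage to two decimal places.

D₁ = $1.00 × 1.063 = $1.0630
P = D₁/(r − g) ⇒ r = D₁/P + g = $1.0630/$13.76 + 0.063 = 0.077253 + 0.063 = 0.140253

14.03%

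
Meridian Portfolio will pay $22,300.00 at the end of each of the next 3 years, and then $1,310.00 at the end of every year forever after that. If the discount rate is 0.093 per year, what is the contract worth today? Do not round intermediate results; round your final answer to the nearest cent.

$66935.10

PV of 3-year annuity: $22,300.00 × [1 − (1+0.093)^−3] / 0.093 = 56147.42218
Perpetuity value at year 3: $1,310.00 / 0.093 = 14086.02151
PV of perpetuity: 14086.02151 / (1+0.093)^3 = 10787.67518
Total PV = 56147.42218 + 10787.67518 = 66935.09736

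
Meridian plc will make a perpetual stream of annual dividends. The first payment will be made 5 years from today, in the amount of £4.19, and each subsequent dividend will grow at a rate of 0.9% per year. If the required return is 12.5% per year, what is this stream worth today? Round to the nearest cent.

£22.55

Value at end of year 4: C₁ / (r − g) = £4.19 / (0.125 − 0.009) = £36.1207
Discount to today: PV = £36.1207 / (1 + 0.125)^4 = £36.1207 / 1.601807 = £22.55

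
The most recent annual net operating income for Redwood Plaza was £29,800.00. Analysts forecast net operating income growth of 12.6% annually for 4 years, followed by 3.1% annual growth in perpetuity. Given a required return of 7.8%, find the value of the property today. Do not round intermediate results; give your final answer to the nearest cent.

D_1 = 33554.80000
D_2 = 37782.70480
D_3 = 42543.32560
D_4 = 47903.78463
Terminal value at year 4: TV = D_4×(1+g_2)/(r−g_2) = 49388.80195/0.047 = 1050825.57350
P_0 = D_1/(1+r)^1 + D_2/(1+r)^2 + D_3/(1+r)^3 + D_4/(1+r)^4 + TV/(1+r)^4
    = 31126.90167 + 32512.88616 + 33960.58424 + 35472.74384 + 778136.14679 = 911209.26270

£911209.26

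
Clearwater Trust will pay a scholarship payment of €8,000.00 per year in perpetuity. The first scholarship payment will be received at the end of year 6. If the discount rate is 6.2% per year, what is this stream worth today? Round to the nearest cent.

Value at end of year 5: C / r = €8,000.00 / 0.062 = €129,032.2581
Discount to today: PV = €129,032.2581 / (1 + 0.062)^5 = €129,032.2581 / 1.350898 = €95,515.91

€95515.91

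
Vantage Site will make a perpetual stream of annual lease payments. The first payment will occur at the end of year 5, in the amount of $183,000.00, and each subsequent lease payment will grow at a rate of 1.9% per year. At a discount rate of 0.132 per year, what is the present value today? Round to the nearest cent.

Value at end of year 4: C₁ / (r − g) = $183,000.00 / (0.132 − 0.019) = $1,619,469.0265
Discount to today: PV = $1,619,469.0265 / (1 + 0.132)^4 = $1,619,469.0265 / 1.642047 = $986,249.82

$986249.82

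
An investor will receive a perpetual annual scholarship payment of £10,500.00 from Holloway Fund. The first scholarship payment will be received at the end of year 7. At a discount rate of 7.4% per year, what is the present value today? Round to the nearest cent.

Value at end of year 6: C / r = £10,500.00 / 0.074 = £141,891.8919
Discount to today: PV = £141,891.8919 / (1 + 0.074)^6 = £141,891.8919 / 1.534708 = £92,455.32

£92455.32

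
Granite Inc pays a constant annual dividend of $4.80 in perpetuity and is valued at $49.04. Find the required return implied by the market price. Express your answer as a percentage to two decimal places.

P = C/r ⇒ r = C/P = $4.80/$49.04 = 0.097879

9.79%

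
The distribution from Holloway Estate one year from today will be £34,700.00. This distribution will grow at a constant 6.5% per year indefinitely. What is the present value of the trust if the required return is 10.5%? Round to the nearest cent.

£867500.00

Growing perpetuity: P = D₁ / (r − g) = £34,700.0000 / (0.105 − 0.065) = £867,500.00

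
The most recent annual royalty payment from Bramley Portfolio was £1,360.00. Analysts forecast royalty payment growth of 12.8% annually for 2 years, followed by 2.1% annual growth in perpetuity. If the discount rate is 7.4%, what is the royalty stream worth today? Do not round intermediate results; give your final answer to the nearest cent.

£31828.62

D_1 = 1534.08000
D_2 = 1730.44224
Terminal value at year 2: TV = D_2×(1+g_2)/(r−g_2) = 1766.78153/0.053 = 33335.50051
P_0 = D_1/(1+r)^1 + D_2/(1+r)^2 + TV/(1+r)^2
    = 1428.37989 + 1500.19787 + 28900.03824 = 31828.61600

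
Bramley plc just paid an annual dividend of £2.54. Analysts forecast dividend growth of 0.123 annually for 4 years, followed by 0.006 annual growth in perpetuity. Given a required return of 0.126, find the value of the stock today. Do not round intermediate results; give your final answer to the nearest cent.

D_1 = 2.85242
D_2 = 3.20327
D_3 = 3.59727
D_4 = 4.03973
Terminal value at year 4: TV = D_4×(1+g_2)/(r−g_2) = 4.06397/0.12 = 33.86643
P_0 = D_1/(1+r)^1 + D_2/(1+r)^2 + D_3/(1+r)^3 + D_4/(1+r)^4 + TV/(1+r)^4
    = 2.53323 + 2.52648 + 2.51975 + 2.51304 + 21.06764 = 31.16015

£31.16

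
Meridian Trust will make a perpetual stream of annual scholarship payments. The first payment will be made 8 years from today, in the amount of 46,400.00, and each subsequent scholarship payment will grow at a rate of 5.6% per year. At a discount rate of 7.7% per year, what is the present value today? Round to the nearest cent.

Value at end of year 7: C₁ / (r − g) = 46,400.00 / (0.077 − 0.056) = 2,209,523.8095
Discount to today: PV = 2,209,523.8095 / (1 + 0.077)^7 = 2,209,523.8095 / 1.680776 = 1,314,585.27

1314585.27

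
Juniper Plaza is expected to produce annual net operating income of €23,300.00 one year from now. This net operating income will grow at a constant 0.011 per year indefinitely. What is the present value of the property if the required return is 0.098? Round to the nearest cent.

Growing perpetuity: P = D₁ / (r − g) = €23,300.0000 / (0.098 − 0.011) = €267,816.09

€267816.09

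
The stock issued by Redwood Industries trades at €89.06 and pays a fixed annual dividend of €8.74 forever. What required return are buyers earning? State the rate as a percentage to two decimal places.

9.81%

P = C/r ⇒ r = C/P = €8.74/€89.06 = 0.098136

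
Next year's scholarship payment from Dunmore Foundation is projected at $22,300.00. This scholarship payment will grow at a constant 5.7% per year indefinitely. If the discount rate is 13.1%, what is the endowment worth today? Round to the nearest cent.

$301351.35

Growing perpetuity: P = D₁ / (r − g) = $22,300.0000 / (0.131 − 0.057) = $301,351.35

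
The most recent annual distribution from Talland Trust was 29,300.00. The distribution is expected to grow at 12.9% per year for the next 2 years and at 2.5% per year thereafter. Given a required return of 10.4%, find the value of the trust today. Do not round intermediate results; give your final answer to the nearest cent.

458176.00

D_1 = 33079.70000
D_2 = 37346.98130
Terminal value at year 2: TV = D_2×(1+g_2)/(r−g_2) = 38280.65583/0.079 = 484565.26370
P_0 = D_1/(1+r)^1 + D_2/(1+r)^2 + TV/(1+r)^2
    = 29963.49638 + 30642.01758 + 397570.48127 = 458175.99523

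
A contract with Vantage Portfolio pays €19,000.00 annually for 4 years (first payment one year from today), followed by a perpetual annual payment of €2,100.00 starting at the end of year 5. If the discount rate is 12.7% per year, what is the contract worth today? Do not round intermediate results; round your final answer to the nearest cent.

€67118.96

PV of 4-year annuity: €19,000.00 × [1 − (1+0.127)^−4] / 0.127 = 56869.04868
Perpetuity value at year 4: €2,100.00 / 0.127 = 16535.43307
PV of perpetuity: 16535.43307 / (1+0.127)^4 = 10249.90664
Total PV = 56869.04868 + 10249.90664 = 67118.95532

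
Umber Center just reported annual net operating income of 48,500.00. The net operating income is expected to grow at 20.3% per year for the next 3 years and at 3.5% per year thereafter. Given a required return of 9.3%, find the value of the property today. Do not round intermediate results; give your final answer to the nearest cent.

1330760.03

D_1 = 58345.50000
D_2 = 70189.63650
D_3 = 84438.13271
Terminal value at year 3: TV = D_3×(1+g_2)/(r−g_2) = 87393.46735/0.058 = 1506783.91990
P_0 = D_1/(1+r)^1 + D_2/(1+r)^2 + D_3/(1+r)^3 + TV/(1+r)^3
    = 53381.06130 + 58753.35475 + 64666.31818 + 1153959.29847 = 1330760.03270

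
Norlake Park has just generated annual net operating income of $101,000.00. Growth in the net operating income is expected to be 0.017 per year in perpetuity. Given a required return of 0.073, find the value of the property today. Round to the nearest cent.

$1834232.14

D₁ = D₀ × (1 + g) = $101,000.00 × 1.017 = $102,717.0000
Growing perpetuity: P = D₁ / (r − g) = $102,717.0000 / (0.073 − 0.017) = $1,834,232.14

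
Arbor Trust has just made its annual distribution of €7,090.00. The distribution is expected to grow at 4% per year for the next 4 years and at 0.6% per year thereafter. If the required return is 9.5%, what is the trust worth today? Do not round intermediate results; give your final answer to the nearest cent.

D_1 = 7373.60000
D_2 = 7668.54400
D_3 = 7975.28576
D_4 = 8294.29719
Terminal value at year 4: TV = D_4×(1+g_2)/(r−g_2) = 8344.06297/0.089 = 93753.51656
P_0 = D_1/(1+r)^1 + D_2/(1+r)^2 + D_3/(1+r)^3 + D_4/(1+r)^4 + TV/(1+r)^4
    = 6733.88128 + 6395.64980 + 6074.40711 + 5769.29991 + 65212.53604 = 90185.77414

€90185.77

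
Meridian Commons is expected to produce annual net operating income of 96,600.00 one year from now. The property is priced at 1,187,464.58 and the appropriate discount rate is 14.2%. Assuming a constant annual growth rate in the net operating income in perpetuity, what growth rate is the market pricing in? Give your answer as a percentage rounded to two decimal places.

P = D₁/(r−g) ⇒ g = r − D₁/P = 0.142 − 96,600.00/1,187,464.58 = 0.060650

6.07%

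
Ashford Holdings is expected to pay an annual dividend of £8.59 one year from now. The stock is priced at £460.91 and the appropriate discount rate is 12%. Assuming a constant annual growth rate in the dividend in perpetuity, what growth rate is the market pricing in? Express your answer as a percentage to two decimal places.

P = D₁/(r−g) ⇒ g = r − D₁/P = 0.12 − £8.59/£460.91 = 0.101363

10.14%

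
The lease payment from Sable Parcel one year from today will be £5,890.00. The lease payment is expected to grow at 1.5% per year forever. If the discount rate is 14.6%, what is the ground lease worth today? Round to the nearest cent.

Growing perpetuity: P = D₁ / (r − g) = £5,890.0000 / (0.146 − 0.015) = £44,961.83

£44961.83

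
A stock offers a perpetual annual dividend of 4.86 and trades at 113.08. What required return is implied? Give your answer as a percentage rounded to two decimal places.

P = C/r ⇒ r = C/P = 4.86/113.08 = 0.042978

4.30%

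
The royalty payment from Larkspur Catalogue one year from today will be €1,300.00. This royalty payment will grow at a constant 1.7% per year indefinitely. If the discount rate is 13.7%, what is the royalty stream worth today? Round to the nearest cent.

Growing perpetuity: P = D₁ / (r − g) = €1,300.0000 / (0.137 − 0.017) = €10,833.33

€10833.33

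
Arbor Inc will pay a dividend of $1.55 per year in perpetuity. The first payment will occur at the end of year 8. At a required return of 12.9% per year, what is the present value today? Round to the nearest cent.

$5.14

Value at end of year 7: C / r = $1.55 / 0.129 = $12.0155
Discount to today: PV = $12.0155 / (1 + 0.129)^7 = $12.0155 / 2.338070 = $5.14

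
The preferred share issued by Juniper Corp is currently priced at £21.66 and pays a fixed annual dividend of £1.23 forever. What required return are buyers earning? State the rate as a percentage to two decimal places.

P = C/r ⇒ r = C/P = £1.23/£21.66 = 0.056787

5.68%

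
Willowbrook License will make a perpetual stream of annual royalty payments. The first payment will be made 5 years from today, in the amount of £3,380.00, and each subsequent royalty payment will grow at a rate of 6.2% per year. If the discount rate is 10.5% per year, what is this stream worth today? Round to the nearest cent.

Value at end of year 4: C₁ / (r − g) = £3,380.00 / (0.105 − 0.062) = £78,604.6512
Discount to today: PV = £78,604.6512 / (1 + 0.105)^4 = £78,604.6512 / 1.490902 = £52,722.88

£52722.88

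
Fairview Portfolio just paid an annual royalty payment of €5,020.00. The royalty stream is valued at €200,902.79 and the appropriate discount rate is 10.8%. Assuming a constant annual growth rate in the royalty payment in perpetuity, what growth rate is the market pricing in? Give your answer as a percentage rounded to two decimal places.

P = D₀(1+g)/(r−g) ⇒ P(r−g) = D₀(1+g) ⇒ g(P+D₀) = P·r − D₀
g = (P·r − D₀)/(P + D₀) = (€200,902.79×0.108 − €5,020.00) / (€200,902.79 + €5,020.00) = 0.080989

8.10%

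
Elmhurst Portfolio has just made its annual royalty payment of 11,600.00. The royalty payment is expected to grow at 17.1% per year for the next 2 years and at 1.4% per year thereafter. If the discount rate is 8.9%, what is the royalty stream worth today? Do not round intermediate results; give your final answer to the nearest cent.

207225.78

D_1 = 13583.60000
D_2 = 15906.39560
Terminal value at year 2: TV = D_2×(1+g_2)/(r−g_2) = 16129.08514/0.075 = 215054.46851
P_0 = D_1/(1+r)^1 + D_2/(1+r)^2 + TV/(1+r)^2
    = 12473.46189 + 13412.69410 + 181339.62423 = 207225.78023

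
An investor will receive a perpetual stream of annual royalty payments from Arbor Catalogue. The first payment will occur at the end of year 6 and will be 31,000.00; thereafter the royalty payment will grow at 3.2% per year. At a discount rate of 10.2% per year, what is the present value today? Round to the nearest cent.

272493.21

Value at end of year 5: C₁ / (r − g) = 31,000.00 / (0.102 − 0.032) = 442,857.1429
Discount to today: PV = 442,857.1429 / (1 + 0.102)^5 = 442,857.1429 / 1.625204 = 272,493.21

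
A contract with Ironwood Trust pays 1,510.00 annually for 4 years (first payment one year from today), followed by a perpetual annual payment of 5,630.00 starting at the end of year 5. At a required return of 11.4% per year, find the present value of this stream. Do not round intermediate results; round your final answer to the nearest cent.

36712.29

PV of 4-year annuity: 1,510.00 × [1 − (1+0.114)^−4] / 0.114 = 4644.96289
Perpetuity value at year 4: 5,630.00 / 0.114 = 49385.96491
PV of perpetuity: 49385.96491 / (1+0.114)^4 = 32067.32846
Total PV = 4644.96289 + 32067.32846 = 36712.29134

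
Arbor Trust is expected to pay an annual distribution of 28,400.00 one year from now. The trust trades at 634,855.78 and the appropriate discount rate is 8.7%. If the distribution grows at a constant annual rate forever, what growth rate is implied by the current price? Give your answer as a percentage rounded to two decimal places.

4.23%

P = D₁/(r−g) ⇒ g = r − D₁/P = 0.087 − 28,400.00/634,855.78 = 0.042265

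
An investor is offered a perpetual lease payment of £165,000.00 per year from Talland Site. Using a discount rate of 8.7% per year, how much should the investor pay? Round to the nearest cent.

Level perpetuity: PV = C / r = £165,000.00 / 0.087 = £1,896,551.72

£1896551.72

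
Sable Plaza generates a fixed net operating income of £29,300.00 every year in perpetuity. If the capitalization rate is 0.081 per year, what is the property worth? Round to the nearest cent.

Level perpetuity: PV = C / r = £29,300.00 / 0.081 = £361,728.40

£361728.40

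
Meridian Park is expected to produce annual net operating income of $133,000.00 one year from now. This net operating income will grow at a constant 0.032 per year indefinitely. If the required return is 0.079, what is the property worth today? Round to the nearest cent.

$2829787.23

Growing perpetuity: P = D₁ / (r − g) = $133,000.0000 / (0.079 − 0.032) = $2,829,787.23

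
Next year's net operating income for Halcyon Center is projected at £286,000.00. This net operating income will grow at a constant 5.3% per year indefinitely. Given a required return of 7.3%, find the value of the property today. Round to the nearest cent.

£14300000.00

Growing perpetuity: P = D₁ / (r − g) = £286,000.0000 / (0.073 − 0.053) = £14,300,000.00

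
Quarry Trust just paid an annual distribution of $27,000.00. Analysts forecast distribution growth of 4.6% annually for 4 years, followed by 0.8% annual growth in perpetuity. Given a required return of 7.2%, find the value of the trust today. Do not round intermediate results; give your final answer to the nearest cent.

$487079.59

D_1 = 28242.00000
D_2 = 29541.13200
D_3 = 30900.02407
D_4 = 32321.42518
Terminal value at year 4: TV = D_4×(1+g_2)/(r−g_2) = 32579.99658/0.064 = 509062.44657
P_0 = D_1/(1+r)^1 + D_2/(1+r)^2 + D_3/(1+r)^3 + D_4/(1+r)^4 + TV/(1+r)^4
    = 26345.14925 + 25706.18108 + 25082.71027 + 24474.36096 + 385471.18505 = 487079.58661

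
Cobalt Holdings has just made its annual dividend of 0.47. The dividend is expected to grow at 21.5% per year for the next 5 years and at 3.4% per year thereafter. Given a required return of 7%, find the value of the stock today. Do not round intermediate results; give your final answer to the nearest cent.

28.98

D_1 = 0.57105
D_2 = 0.69383
D_3 = 0.84300
D_4 = 1.02424
D_5 = 1.24446
Terminal value at year 5: TV = D_5×(1+g_2)/(r−g_2) = 1.28677/0.036 = 35.74352
P_0 = D_1/(1+r)^1 + D_2/(1+r)^2 + D_3/(1+r)^3 + D_4/(1+r)^4 + D_5/(1+r)^5 + TV/(1+r)^5
    = 0.53369 + 0.60601 + 0.68814 + 0.78139 + 0.88728 + 25.48463 = 28.98115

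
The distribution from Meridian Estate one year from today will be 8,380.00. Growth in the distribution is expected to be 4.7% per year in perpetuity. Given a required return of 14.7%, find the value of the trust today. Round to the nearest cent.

83800.00

Growing perpetuity: P = D₁ / (r − g) = 8,380.0000 / (0.147 − 0.047) = 83,800.00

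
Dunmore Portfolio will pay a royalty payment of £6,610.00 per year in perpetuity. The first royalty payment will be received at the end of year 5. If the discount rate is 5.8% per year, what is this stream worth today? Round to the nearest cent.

£90955.88

Value at end of year 4: C / r = £6,610.00 / 0.058 = £113,965.5172
Discount to today: PV = £113,965.5172 / (1 + 0.058)^4 = £113,965.5172 / 1.252976 = £90,955.88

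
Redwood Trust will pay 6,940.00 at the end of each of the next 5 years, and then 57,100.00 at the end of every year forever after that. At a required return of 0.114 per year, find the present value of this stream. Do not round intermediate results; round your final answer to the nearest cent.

PV of 5-year annuity: 6,940.00 × [1 − (1+0.114)^−5] / 0.114 = 25393.51209
Perpetuity value at year 5: 57,100.00 / 0.114 = 500877.19298
PV of perpetuity: 500877.19298 / (1+0.114)^5 = 291947.86439
Total PV = 25393.51209 + 291947.86439 = 317341.37648

317341.38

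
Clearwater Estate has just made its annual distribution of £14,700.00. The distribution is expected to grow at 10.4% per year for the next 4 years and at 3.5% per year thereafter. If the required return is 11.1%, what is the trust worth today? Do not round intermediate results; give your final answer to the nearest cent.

D_1 = 16228.80000
D_2 = 17916.59520
D_3 = 19779.92110
D_4 = 21837.03290
Terminal value at year 4: TV = D_4×(1+g_2)/(r−g_2) = 22601.32905/0.076 = 297385.90851
P_0 = D_1/(1+r)^1 + D_2/(1+r)^2 + D_3/(1+r)^3 + D_4/(1+r)^4 + TV/(1+r)^4
    = 14607.38074 + 14515.34504 + 14423.88922 + 14333.00963 + 195192.96005 = 253072.58466

£253072.58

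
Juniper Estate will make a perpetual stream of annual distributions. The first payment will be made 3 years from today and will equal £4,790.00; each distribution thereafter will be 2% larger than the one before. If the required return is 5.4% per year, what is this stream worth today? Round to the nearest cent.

£126816.39

Value at end of year 2: C₁ / (r − g) = £4,790.00 / (0.054 − 0.02) = £140,882.3529
Discount to today: PV = £140,882.3529 / (1 + 0.054)^2 = £140,882.3529 / 1.110916 = £126,816.39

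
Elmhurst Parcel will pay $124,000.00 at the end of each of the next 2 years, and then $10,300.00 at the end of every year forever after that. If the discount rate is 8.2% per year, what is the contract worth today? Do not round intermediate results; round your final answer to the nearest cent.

$327812.32

PV of 2-year annuity: $124,000.00 × [1 − (1+0.082)^−2] / 0.082 = 220519.95176
Perpetuity value at year 2: $10,300.00 / 0.082 = 125609.75610
PV of perpetuity: 125609.75610 / (1+0.082)^2 = 107292.37301
Total PV = 220519.95176 + 107292.37301 = 327812.32476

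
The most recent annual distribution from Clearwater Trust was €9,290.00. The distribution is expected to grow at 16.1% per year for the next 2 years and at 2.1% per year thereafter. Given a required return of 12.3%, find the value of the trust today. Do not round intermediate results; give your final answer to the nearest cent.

D_1 = 10785.69000
D_2 = 12522.18609
Terminal value at year 2: TV = D_2×(1+g_2)/(r−g_2) = 12785.15200/0.102 = 125344.62743
P_0 = D_1/(1+r)^1 + D_2/(1+r)^2 + TV/(1+r)^2
    = 9604.35441 + 9929.34592 + 99390.80572 = 118924.50605

€118924.51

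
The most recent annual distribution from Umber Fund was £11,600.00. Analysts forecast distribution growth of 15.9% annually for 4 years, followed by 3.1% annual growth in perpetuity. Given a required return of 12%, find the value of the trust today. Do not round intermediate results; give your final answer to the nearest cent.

£204677.32

D_1 = 13444.40000
D_2 = 15582.05960
D_3 = 18059.60708
D_4 = 20931.08460
Terminal value at year 4: TV = D_4×(1+g_2)/(r−g_2) = 21579.94822/0.089 = 242471.32836
P_0 = D_1/(1+r)^1 + D_2/(1+r)^2 + D_3/(1+r)^3 + D_4/(1+r)^4 + TV/(1+r)^4
    = 12003.92857 + 12421.92251 + 12854.47160 + 13302.08266 + 154094.91267 = 204677.31802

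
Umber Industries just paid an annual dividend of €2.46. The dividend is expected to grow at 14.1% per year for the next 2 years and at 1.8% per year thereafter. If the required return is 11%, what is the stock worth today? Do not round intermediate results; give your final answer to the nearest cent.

D_1 = 2.80686
D_2 = 3.20263
Terminal value at year 2: TV = D_2×(1+g_2)/(r−g_2) = 3.26027/0.092 = 35.43777
P_0 = D_1/(1+r)^1 + D_2/(1+r)^2 + TV/(1+r)^2
    = 2.52870 + 2.59932 + 28.76209 = 33.89011

€33.89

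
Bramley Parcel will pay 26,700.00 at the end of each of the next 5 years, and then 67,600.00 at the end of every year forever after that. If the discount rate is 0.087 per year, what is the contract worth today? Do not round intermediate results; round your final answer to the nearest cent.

616678.66

PV of 5-year annuity: 26,700.00 × [1 − (1+0.087)^−5] / 0.087 = 104667.15406
Perpetuity value at year 5: 67,600.00 / 0.087 = 777011.49425
PV of perpetuity: 777011.49425 / (1+0.087)^5 = 512011.50868
Total PV = 104667.15406 + 512011.50868 = 616678.66275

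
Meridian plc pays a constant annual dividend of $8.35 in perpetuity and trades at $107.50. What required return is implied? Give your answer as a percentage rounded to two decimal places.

7.77%

P = C/r ⇒ r = C/P = $8.35/$107.50 = 0.077674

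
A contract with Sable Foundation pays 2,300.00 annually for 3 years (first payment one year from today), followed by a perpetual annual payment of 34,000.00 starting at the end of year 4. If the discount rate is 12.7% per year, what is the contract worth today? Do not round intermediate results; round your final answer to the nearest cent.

192485.06

PV of 3-year annuity: 2,300.00 × [1 − (1+0.127)^−3] / 0.127 = 5458.43479
Perpetuity value at year 3: 34,000.00 / 0.127 = 267716.53543
PV of perpetuity: 267716.53543 / (1+0.127)^3 = 187026.62978
Total PV = 5458.43479 + 187026.62978 = 192485.06458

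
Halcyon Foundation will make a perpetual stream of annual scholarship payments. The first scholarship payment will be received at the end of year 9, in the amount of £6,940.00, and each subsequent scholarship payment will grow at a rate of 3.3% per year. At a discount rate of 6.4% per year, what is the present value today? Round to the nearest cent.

Value at end of year 8: C₁ / (r − g) = £6,940.00 / (0.064 − 0.033) = £223,870.9677
Discount to today: PV = £223,870.9677 / (1 + 0.064)^8 = £223,870.9677 / 1.642605 = £136,290.24

£136290.24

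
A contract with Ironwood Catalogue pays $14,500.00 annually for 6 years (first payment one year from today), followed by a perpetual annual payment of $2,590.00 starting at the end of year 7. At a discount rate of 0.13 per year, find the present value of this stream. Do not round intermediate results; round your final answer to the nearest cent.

PV of 6-year annuity: $14,500.00 × [1 − (1+0.13)^−6] / 0.13 = 57964.47194
Perpetuity value at year 6: $2,590.00 / 0.13 = 19923.07692
PV of perpetuity: 19923.07692 / (1+0.13)^6 = 9569.42297
Total PV = 57964.47194 + 9569.42297 = 67533.89491

$67533.89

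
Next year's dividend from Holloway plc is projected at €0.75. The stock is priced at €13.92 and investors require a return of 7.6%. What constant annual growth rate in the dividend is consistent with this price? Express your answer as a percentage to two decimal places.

2.21%

P = D₁/(r−g) ⇒ g = r − D₁/P = 0.076 − €0.75/€13.92 = 0.022121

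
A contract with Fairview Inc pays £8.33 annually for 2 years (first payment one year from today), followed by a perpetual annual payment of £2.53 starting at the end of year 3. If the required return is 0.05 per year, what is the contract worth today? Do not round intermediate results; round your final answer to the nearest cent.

£61.38

PV of 2-year annuity: £8.33 × [1 − (1+0.05)^−2] / 0.05 = 15.48889
Perpetuity value at year 2: £2.53 / 0.05 = 50.60000
PV of perpetuity: 50.60000 / (1+0.05)^2 = 45.89569
Total PV = 15.48889 + 45.89569 = 61.38458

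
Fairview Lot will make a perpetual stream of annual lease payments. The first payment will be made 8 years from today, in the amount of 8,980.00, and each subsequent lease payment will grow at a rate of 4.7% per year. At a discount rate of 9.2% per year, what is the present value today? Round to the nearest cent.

107771.85

Value at end of year 7: C₁ / (r − g) = 8,980.00 / (0.092 − 0.047) = 199,555.5556
Discount to today: PV = 199,555.5556 / (1 + 0.092)^7 = 199,555.5556 / 1.851648 = 107,771.85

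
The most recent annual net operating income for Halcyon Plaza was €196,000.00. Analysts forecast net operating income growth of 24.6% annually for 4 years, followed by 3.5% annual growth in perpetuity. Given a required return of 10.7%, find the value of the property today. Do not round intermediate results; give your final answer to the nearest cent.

€5585154.44

D_1 = 244216.00000
D_2 = 304293.13600
D_3 = 379149.24746
D_4 = 472419.96233
Terminal value at year 4: TV = D_4×(1+g_2)/(r−g_2) = 488954.66101/0.072 = 6791036.95850
P_0 = D_1/(1+r)^1 + D_2/(1+r)^2 + D_3/(1+r)^3 + D_4/(1+r)^4 + TV/(1+r)^4
    = 220610.65944 + 248311.54622 + 279490.68346 + 314584.81625 + 4522156.73357 = 5585154.43893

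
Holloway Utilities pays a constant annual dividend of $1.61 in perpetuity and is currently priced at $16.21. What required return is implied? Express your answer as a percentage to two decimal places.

9.93%

P = C/r ⇒ r = C/P = $1.61/$16.21 = 0.099321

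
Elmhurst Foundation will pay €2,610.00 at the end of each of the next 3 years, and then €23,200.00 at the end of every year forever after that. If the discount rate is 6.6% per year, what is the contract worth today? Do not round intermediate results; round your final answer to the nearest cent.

PV of 3-year annuity: €2,610.00 × [1 − (1+0.066)^−3] / 0.066 = 6899.83179
Perpetuity value at year 3: €23,200.00 / 0.066 = 351515.15152
PV of perpetuity: 351515.15152 / (1+0.066)^3 = 290183.31338
Total PV = 6899.83179 + 290183.31338 = 297083.14517

€297083.15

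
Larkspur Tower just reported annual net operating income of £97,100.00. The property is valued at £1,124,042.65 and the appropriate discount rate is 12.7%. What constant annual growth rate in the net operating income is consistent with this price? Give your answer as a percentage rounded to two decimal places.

3.74%

P = D₀(1+g)/(r−g) ⇒ P(r−g) = D₀(1+g) ⇒ g(P+D₀) = P·r − D₀
g = (P·r − D₀)/(P + D₀) = (£1,124,042.65×0.127 − £97,100.00) / (£1,124,042.65 + £97,100.00) = 0.037386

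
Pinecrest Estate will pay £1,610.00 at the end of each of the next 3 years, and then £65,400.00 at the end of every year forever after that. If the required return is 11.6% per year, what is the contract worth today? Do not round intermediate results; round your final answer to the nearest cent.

£409520.98

PV of 3-year annuity: £1,610.00 × [1 − (1+0.116)^−3] / 0.116 = 3893.68418
Perpetuity value at year 3: £65,400.00 / 0.116 = 563793.10345
PV of perpetuity: 563793.10345 / (1+0.116)^3 = 405627.29868
Total PV = 3893.68418 + 405627.29868 = 409520.98287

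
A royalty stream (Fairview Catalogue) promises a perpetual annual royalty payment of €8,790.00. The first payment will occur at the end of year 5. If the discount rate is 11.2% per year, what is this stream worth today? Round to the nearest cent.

Value at end of year 4: C / r = €8,790.00 / 0.112 = €78,482.1429
Discount to today: PV = €78,482.1429 / (1 + 0.112)^4 = €78,482.1429 / 1.529041 = €51,327.69

€51327.69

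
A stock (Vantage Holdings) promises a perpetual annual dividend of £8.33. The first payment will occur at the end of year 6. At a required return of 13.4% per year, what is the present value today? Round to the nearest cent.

£33.15

Value at end of year 5: C / r = £8.33 / 0.134 = £62.1642
Discount to today: PV = £62.1642 / (1 + 0.134)^5 = £62.1642 / 1.875276 = £33.15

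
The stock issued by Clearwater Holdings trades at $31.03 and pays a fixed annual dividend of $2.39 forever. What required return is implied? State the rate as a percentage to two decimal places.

P = C/r ⇒ r = C/P = $2.39/$31.03 = 0.077022

7.70%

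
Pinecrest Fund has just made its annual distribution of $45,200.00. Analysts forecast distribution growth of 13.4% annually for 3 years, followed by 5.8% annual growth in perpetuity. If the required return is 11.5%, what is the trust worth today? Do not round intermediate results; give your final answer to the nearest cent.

D_1 = 51256.80000
D_2 = 58125.21120
D_3 = 65913.98950
Terminal value at year 3: TV = D_3×(1+g_2)/(r−g_2) = 69737.00089/0.057 = 1223456.15600
P_0 = D_1/(1+r)^1 + D_2/(1+r)^2 + D_3/(1+r)^3 + TV/(1+r)^3
    = 45970.22422 + 46753.57333 + 47550.27099 + 882599.76679 = 1022873.83532

$1022873.84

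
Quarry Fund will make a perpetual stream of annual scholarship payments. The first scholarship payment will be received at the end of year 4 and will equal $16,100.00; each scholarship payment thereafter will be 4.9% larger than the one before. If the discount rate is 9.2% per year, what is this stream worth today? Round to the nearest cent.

Value at end of year 3: C₁ / (r − g) = $16,100.00 / (0.092 − 0.049) = $374,418.6047
Discount to today: PV = $374,418.6047 / (1 + 0.092)^3 = $374,418.6047 / 1.302171 = $287,534.20

$287534.20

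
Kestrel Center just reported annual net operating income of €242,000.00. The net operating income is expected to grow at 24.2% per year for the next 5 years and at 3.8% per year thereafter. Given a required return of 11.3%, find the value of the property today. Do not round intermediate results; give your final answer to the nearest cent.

D_1 = 300564.00000
D_2 = 373300.48800
D_3 = 463639.20610
D_4 = 575839.89397
D_5 = 715193.14831
Terminal value at year 5: TV = D_5×(1+g_2)/(r−g_2) = 742370.48795/0.075 = 9898273.17264
P_0 = D_1/(1+r)^1 + D_2/(1+r)^2 + D_3/(1+r)^3 + D_4/(1+r)^4 + D_5/(1+r)^5 + TV/(1+r)^5
    = 270048.51752 + 301347.94138 + 336275.06127 + 375250.33792 + 418742.96469 + 5795402.63124 = 7497067.45402

€7497067.45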